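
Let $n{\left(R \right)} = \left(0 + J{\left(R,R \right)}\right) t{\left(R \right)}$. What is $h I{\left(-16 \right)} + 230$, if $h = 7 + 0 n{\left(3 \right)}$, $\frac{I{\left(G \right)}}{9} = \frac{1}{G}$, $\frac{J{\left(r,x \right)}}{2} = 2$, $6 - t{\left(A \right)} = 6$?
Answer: $\frac{3617}{16} \approx 226.06$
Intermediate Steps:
$t{\left(A \right)} = 0$ ($t{\left(A \right)} = 6 - 6 = 0$)
$J{\left(r,x \right)} = 4$ ($J{\left(r,x \right)} = 2 \cdot 2 = 4$)
$n{\left(R \right)} = 0$ ($n{\left(R \right)} = \left(0 + 4\right) 0 = 4 \cdot 0 = 0$)
$I{\left(G \right)} = \frac{9}{G}$
$h = 7$ ($h = 7 + 0 \cdot 0 = 7 + 0 = 7$)
$h I{\left(-16 \right)} + 230 = 7 \frac{9}{-16} + 230 = 7 \cdot 9 \left(- \frac{1}{16}\right) + 230 = 7 \left(- \frac{9}{16}\right) + 230 = - \frac{63}{16} + 230 = \frac{3617}{16}$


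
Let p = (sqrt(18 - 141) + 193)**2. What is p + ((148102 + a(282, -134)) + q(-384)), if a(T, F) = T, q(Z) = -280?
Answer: 185230 + 386*I*sqrt(123) ≈ 1.8523e+5 + 4280.9*I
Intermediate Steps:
p = (193 + I*sqrt(123))**2 (p = (sqrt(-123) + 193)**2 = (I*sqrt(123) + 193)**2 = (193 + I*sqrt(123))**2 ≈ 37126.0 + 4280.9*I)
p + ((148102 + a(282, -134)) + q(-384)) = (193 + I*sqrt(123))**2 + ((148102 + 282) - 280) = (193 + I*sqrt(123))**2 + (148384 - 280) = (193 + I*sqrt(123))**2 + 148104 = 148104 + (193 + I*sqrt(123))**2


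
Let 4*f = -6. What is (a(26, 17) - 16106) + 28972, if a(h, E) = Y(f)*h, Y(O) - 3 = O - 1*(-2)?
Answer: 12957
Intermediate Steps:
f = -3/2 (f = (¼)*(-6) = -3/2 ≈ -1.5000)
Y(O) = 5 + O (Y(O) = 3 + (O - 1*(-2)) = 3 + (O + 2) = 3 + (2 + O) = 5 + O)
a(h, E) = 7*h/2 (a(h, E) = (5 - 3/2)*h = 7*h/2)
(a(26, 17) - 16106) + 28972 = ((7/2)*26 - 16106) + 28972 = (91 - 16106) + 28972 = -16015 + 28972 = 12957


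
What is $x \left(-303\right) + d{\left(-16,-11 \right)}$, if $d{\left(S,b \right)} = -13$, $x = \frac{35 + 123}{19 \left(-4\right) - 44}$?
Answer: $\frac{7719}{20} \approx 385.95$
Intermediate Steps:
$x = - \frac{79}{60}$ ($x = \frac{158}{-76 - 44} = \frac{158}{-120} = 158 \left(- \frac{1}{120}\right) = - \frac{79}{60} \approx -1.3167$)
$x \left(-303\right) + d{\left(-16,-11 \right)} = \left(- \frac{79}{60}\right) \left(-303\right) - 13 = \frac{7979}{20} - 13 = \frac{7719}{20}$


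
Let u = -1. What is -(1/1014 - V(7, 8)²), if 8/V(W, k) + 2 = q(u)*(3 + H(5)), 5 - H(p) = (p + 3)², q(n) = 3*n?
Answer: 9335/6985446 ≈ 0.0013363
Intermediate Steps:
H(p) = 5 - (3 + p)² (H(p) = 5 - (p + 3)² = 5 - (3 + p)²)
V(W, k) = 4/83 (V(W, k) = 8/(-2 + (3*(-1))*(3 + (5 - (3 + 5)²))) = 8/(-2 - 3*(3 + (5 - 1*8²))) = 8/(-2 - 3*(3 + (5 - 1*64))) = 8/(-2 - 3*(3 + (5 - 64))) = 8/(-2 - 3*(3 - 59)) = 8/(-2 - 3*(-56)) = 8/(-2 + 168) = 8/166 = 8*(1/166) = 4/83)
-(1/1014 - V(7, 8)²) = -(1/1014 - (4/83)²) = -(1/1014 - 1*16/6889) = -(1/1014 - 16/6889) = -1*(-9335/6985446) = 9335/6985446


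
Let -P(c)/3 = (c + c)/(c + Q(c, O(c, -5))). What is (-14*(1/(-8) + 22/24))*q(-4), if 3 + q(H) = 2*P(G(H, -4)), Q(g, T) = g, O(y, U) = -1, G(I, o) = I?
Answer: 399/4 ≈ 99.750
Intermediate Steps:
P(c) = -3 (P(c) = -3*(c + c)/(c + c) = -3*2*c/(2*c) = -3*2*c*1/(2*c) = -3*1 = -3)
q(H) = -9 (q(H) = -3 + 2*(-3) = -3 - 6 = -9)
(-14*(1/(-8) + 22/24))*q(-4) = -14*(1/(-8) + 22/24)*(-9) = -14*(1*(-⅛) + 22*(1/24))*(-9) = -14*(-⅛ + 11/12)*(-9) = -14*19/24*(-9) = -133/12*(-9) = 399/4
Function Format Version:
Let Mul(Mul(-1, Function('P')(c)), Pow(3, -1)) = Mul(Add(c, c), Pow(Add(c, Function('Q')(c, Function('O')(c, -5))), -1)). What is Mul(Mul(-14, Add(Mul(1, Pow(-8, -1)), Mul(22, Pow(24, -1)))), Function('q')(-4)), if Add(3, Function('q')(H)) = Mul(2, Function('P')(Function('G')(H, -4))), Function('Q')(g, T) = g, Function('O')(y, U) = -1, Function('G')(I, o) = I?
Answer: Rational(399, 4) ≈ 99.750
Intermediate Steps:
Function('P')(c) = -3 (Function('P')(c) = Mul(-3, Mul(Add(c, c), Pow(Add(c, c), -1))) = Mul(-3, Mul(Mul(2, c), Pow(Mul(2, c), -1))) = Mul(-3, Mul(Mul(2, c), Mul(Rational(1, 2), Pow(c, -1)))) = Mul(-3, 1) = -3)
Function('q')(H) = -9 (Function('q')(H) = Add(-3, Mul(2, -3)) = Add(-3, -6) = -9)
Mul(Mul(-14, Add(Mul(1, Pow(-8, -1)), Mul(22, Pow(24, -1)))), Function('q')(-4)) = Mul(Mul(-14, Add(Mul(1, Pow(-8, -1)), Mul(22, Pow(24, -1)))), -9) = Mul(Mul(-14, Add(Mul(1, Rational(-1, 8)), Mul(22, Rational(1, 24)))), -9) = Mul(Mul(-14, Add(Rational(-1, 8), Rational(11, 12))), -9) = Mul(Mul(-14, Rational(19, 24)), -9) = Mul(Rational(-133, 12), -9) = Rational(399, 4)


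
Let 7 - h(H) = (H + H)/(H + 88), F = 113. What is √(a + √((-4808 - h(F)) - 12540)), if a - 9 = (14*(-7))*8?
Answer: √(-31310775 + 201*I*√701113929)/201 ≈ 2.3576 + 27.938*I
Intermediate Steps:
h(H) = 7 - 2*H/(88 + H) (h(H) = 7 - (H + H)/(H + 88) = 7 - 2*H/(88 + H))
a = -775 (a = 9 + (14*(-7))*8 = 9 - 98*8 = 9 - 784 = -775)
√(a + √((-4808 - h(F)) - 12540)) = √(-775 + √((-4808 - (616 + 5*113)/(88 + 113)) - 12540)) = √(-775 + √((-4808 - (616 + 565)/201) - 12540)) = √(-775 + √((-4808 - 1181/201) - 12540)) = √(-775 + √(-967589/201 - 12540)) = √(-775 + √(-3488129/201)) = √(-775 + I*√701113929/201)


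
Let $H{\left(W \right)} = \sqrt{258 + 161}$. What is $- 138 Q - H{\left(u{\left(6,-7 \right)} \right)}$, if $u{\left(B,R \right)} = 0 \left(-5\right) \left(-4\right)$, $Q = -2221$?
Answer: $306498 - \sqrt{419} \approx 3.0648 \cdot 10^{5}$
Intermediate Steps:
$u{\left(B,R \right)} = 0$ ($u{\left(B,R \right)} = 0 \left(-4\right) = 0$)
$H{\left(W \right)} = \sqrt{419}$
$- 138 Q - H{\left(u{\left(6,-7 \right)} \right)} = \left(-138\right) \left(-2221\right) - \sqrt{419} = 306498 - \sqrt{419}$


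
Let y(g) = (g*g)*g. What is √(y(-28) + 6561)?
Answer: I*√15391 ≈ 124.06*I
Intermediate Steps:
y(g) = g³ (y(g) = g²*g = g³)
√(y(-28) + 6561) = √((-28)³ + 6561) = √(-21952 + 6561) = √(-15391) = I*√15391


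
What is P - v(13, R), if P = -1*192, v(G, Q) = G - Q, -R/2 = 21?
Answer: -247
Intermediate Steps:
R = -42 (R = -2*21 = -42)
P = -192
P - v(13, R) = -192 - (13 - 1*(-42)) = -192 - (13 + 42) = -192 - 1*55 = -192 - 55 = -247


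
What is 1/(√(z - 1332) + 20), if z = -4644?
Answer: 5/1594 - 3*I*√166/3188 ≈ 0.0031368 - 0.012124*I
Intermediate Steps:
1/(√(z - 1332) + 20) = 1/(√(-4644 - 1332) + 20) = 1/(√(-5976) + 20) = 1/(6*I*√166 + 20) = 1/(20 + 6*I*√166)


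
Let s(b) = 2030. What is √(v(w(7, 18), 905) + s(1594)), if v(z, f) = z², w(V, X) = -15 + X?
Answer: √2039 ≈ 45.155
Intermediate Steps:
√(v(w(7, 18), 905) + s(1594)) = √((-15 + 18)² + 2030) = √(3² + 2030) = √(9 + 2030) = √2039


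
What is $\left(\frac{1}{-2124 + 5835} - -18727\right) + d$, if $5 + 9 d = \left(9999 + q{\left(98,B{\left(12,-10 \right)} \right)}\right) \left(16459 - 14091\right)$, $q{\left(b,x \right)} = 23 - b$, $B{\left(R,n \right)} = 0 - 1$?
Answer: $\frac{29278021093}{11133} \approx 2.6298 \cdot 10^{6}$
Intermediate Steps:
$B{\left(R,n \right)} = -1$
$d = \frac{23500027}{9}$ ($d = - \frac{5}{9} + \frac{\left(9999 + \left(23 - 98\right)\right) \left(16459 - 14091\right)}{9} = - \frac{5}{9} + \frac{\left(9999 + \left(23 - 98\right)\right) 2368}{9} = - \frac{5}{9} + \frac{\left(9999 - 75\right) 2368}{9} = - \frac{5}{9} + \frac{9924 \cdot 2368}{9} = - \frac{5}{9} + \frac{1}{9} \cdot 23500032 = - \frac{5}{9} + \frac{7833344}{3} = \frac{23500027}{9} \approx 2.6111 \cdot 10^{6}$)
$\left(\frac{1}{-2124 + 5835} - -18727\right) + d = \left(\frac{1}{-2124 + 5835} - -18727\right) + \frac{23500027}{9} = \left(\frac{1}{3711} + 18727\right) + \frac{23500027}{9} = \frac{69495898}{3711} + \frac{23500027}{9} = \frac{29278021093}{11133}$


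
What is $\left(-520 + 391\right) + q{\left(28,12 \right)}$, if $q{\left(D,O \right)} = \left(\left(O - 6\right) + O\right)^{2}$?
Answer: $195$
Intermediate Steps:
$q{\left(D,O \right)} = \left(-6 + 2 O\right)^{2}$ ($q{\left(D,O \right)} = \left(\left(O - 6\right) + O\right)^{2} = \left(\left(-6 + O\right) + O\right)^{2} = \left(-6 + 2 O\right)^{2}$)
$\left(-520 + 391\right) + q{\left(28,12 \right)} = \left(-520 + 391\right) + 4 \left(-3 + 12\right)^{2} = -129 + 4 \cdot 9^{2} = -129 + 4 \cdot 81 = -129 + 324 = 195$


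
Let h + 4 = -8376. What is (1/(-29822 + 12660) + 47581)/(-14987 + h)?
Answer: -816585121/401024454 ≈ -2.0362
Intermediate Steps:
h = -8380 (h = -4 - 8376 = -8380)
(1/(-29822 + 12660) + 47581)/(-14987 + h) = (1/(-29822 + 12660) + 47581)/(-14987 - 8380) = (1/(-17162) + 47581)/(-23367) = (-1/17162 + 47581)*(-1/23367) = (816585121/17162)*(-1/23367) = -816585121/401024454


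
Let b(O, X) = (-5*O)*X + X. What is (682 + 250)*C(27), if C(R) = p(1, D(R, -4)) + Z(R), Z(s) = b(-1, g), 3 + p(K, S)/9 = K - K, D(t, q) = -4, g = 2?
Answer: -13980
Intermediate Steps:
p(K, S) = -27 (p(K, S) = -27 + 9*(K - K) = -27 + 9*0 = -27 + 0 = -27)
b(O, X) = X - 5*O*X (b(O, X) = -5*O*X + X = X - 5*O*X)
Z(s) = 12 (Z(s) = 2*(1 - 5*(-1)) = 2*(1 + 5) = 2*6 = 12)
C(R) = -15 (C(R) = -27 + 12 = -15)
(682 + 250)*C(27) = (682 + 250)*(-15) = 932*(-15) = -13980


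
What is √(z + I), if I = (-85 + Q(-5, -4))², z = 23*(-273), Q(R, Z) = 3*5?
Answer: I*√1379 ≈ 37.135*I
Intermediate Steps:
Q(R, Z) = 15
z = -6279
I = 4900 (I = (-85 + 15)² = (-70)² = 4900)
√(z + I) = √(-6279 + 4900) = √(-1379) = I*√1379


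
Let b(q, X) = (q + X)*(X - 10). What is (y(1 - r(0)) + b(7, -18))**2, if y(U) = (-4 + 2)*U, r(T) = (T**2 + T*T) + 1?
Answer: 94864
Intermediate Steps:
r(T) = 1 + 2*T**2 (r(T) = (T**2 + T**2) + 1 = 2*T**2 + 1 = 1 + 2*T**2)
b(q, X) = (-10 + X)*(X + q) (b(q, X) = (X + q)*(-10 + X) = (-10 + X)*(X + q))
y(U) = -2*U
(y(1 - r(0)) + b(7, -18))**2 = (-2*(1 - (1 + 2*0**2)) + ((-18)**2 - 10*(-18) - 10*7 - 18*7))**2 = (-2*(1 - (1 + 2*0)) + (324 + 180 - 70 - 126))**2 = (-2*(1 - (1 + 0)) + 308)**2 = (-2*(1 - 1*1) + 308)**2 = (-2*(1 - 1) + 308)**2 = (-2*0 + 308)**2 = (0 + 308)**2 = 308**2 = 94864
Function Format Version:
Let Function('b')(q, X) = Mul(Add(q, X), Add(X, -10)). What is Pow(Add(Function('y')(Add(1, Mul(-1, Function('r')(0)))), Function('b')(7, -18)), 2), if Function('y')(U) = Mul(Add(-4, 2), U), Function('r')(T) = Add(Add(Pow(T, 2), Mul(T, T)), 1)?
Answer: 94864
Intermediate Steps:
Function('r')(T) = Add(1, Mul(2, Pow(T, 2))) (Function('r')(T) = Add(Add(Pow(T, 2), Pow(T, 2)), 1) = Add(Mul(2, Pow(T, 2)), 1) = Add(1, Mul(2, Pow(T, 2))))
Function('b')(q, X) = Mul(Add(-10, X), Add(X, q)) (Function('b')(q, X) = Mul(Add(X, q), Add(-10, X)) = Mul(Add(-10, X), Add(X, q)))
Function('y')(U) = Mul(-2, U)
Pow(Add(Function('y')(Add(1, Mul(-1, Function('r')(0)))), Function('b')(7, -18)), 2) = Pow(Add(Mul(-2, Add(1, Mul(-1, Add(1, Mul(2, Pow(0, 2)))))), Add(Pow(-18, 2), Mul(-10, -18), Mul(-10, 7), Mul(-18, 7))), 2) = Pow(Add(Mul(-2, Add(1, Mul(-1, Add(1, Mul(2, 0))))), Add(324, 180, -70, -126)), 2) = Pow(Add(Mul(-2, Add(1, Mul(-1, Add(1, 0)))), 308), 2) = Pow(Add(Mul(-2, Add(1, Mul(-1, 1))), 308), 2) = Pow(Add(Mul(-2, Add(1, -1)), 308), 2) = Pow(Add(Mul(-2, 0), 308), 2) = Pow(Add(0, 308), 2) = Pow(308, 2) = 94864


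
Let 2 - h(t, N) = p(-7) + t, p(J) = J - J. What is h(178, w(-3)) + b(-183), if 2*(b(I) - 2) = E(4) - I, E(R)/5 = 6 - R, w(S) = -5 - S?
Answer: -155/2 ≈ -77.500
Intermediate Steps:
p(J) = 0
h(t, N) = 2 - t (h(t, N) = 2 - (0 + t) = 2 - t)
E(R) = 30 - 5*R (E(R) = 5*(6 - R) = 30 - 5*R)
b(I) = 7 - I/2 (b(I) = 2 + ((30 - 5*4) - I)/2 = 2 + ((30 - 20) - I)/2 = 2 + (10 - I)/2 = 2 + (5 - I/2) = 7 - I/2)
h(178, w(-3)) + b(-183) = (2 - 1*178) + (7 - 1/2*(-183)) = (2 - 178) + (7 + 183/2) = -176 + 197/2 = -155/2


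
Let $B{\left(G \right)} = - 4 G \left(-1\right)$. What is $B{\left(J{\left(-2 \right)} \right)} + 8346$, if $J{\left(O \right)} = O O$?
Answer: $8362$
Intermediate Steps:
$J{\left(O \right)} = O^{2}$
$B{\left(G \right)} = 4 G$
$B{\left(J{\left(-2 \right)} \right)} + 8346 = 4 \left(-2\right)^{2} + 8346 = 4 \cdot 4 + 8346 = 16 + 8346 = 8362$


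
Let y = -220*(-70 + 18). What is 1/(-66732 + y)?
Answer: -1/55292 ≈ -1.8086e-5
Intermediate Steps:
y = 11440 (y = -220*(-52) = 11440)
1/(-66732 + y) = 1/(-66732 + 11440) = 1/(-55292) = -1/55292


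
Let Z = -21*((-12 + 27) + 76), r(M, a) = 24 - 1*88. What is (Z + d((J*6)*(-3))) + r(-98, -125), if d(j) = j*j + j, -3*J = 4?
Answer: -1375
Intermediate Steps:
J = -4/3 (J = -1/3*4 = -4/3 ≈ -1.3333)
r(M, a) = -64 (r(M, a) = 24 - 88 = -64)
d(j) = j + j**2 (d(j) = j**2 + j = j + j**2)
Z = -1911 (Z = -21*(15 + 76) = -21*91 = -1911)
(Z + d((J*6)*(-3))) + r(-98, -125) = (-1911 + (-4/3*6*(-3))*(1 - 4/3*6*(-3))) - 64 = (-1911 + (-8*(-3))*(1 - 8*(-3))) - 64 = (-1911 + 24*(1 + 24)) - 64 = (-1911 + 24*25) - 64 = (-1911 + 600) - 64 = -1311 - 64 = -1375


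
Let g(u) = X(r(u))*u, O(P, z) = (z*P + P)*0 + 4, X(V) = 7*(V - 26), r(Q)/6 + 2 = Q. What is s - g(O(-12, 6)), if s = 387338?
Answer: 387730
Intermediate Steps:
r(Q) = -12 + 6*Q
X(V) = -182 + 7*V (X(V) = 7*(-26 + V) = -182 + 7*V)
O(P, z) = 4 (O(P, z) = (P*z + P)*0 + 4 = (P + P*z)*0 + 4 = 0 + 4 = 4)
g(u) = u*(-266 + 42*u) (g(u) = (-182 + 7*(-12 + 6*u))*u = (-182 + (-84 + 42*u))*u = (-266 + 42*u)*u = u*(-266 + 42*u))
s - g(O(-12, 6)) = 387338 - 14*4*(-19 + 3*4) = 387338 - 14*4*(-19 + 12) = 387338 - 14*4*(-7) = 387338 - 1*(-392) = 387338 + 392 = 387730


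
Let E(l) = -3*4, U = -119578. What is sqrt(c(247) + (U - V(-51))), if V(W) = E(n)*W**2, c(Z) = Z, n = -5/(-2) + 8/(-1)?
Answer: 3*I*sqrt(9791) ≈ 296.85*I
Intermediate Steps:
n = -11/2 (n = -5*(-1/2) + 8*(-1) = 5/2 - 8 = -11/2 ≈ -5.5000)
E(l) = -12
V(W) = -12*W**2
sqrt(c(247) + (U - V(-51))) = sqrt(247 + (-119578 - (-12)*(-51)**2)) = sqrt(247 + (-119578 - (-12)*2601)) = sqrt(247 + (-119578 - 1*(-31212))) = sqrt(247 + (-119578 + 31212)) = sqrt(247 - 88366) = sqrt(-88119) = 3*I*sqrt(9791)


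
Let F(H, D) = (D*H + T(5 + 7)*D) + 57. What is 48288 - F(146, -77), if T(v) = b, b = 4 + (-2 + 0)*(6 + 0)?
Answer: 58857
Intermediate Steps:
b = -8 (b = 4 - 2*6 = 4 - 12 = -8)
T(v) = -8
F(H, D) = 57 - 8*D + D*H (F(H, D) = (D*H - 8*D) + 57 = (-8*D + D*H) + 57 = 57 - 8*D + D*H)
48288 - F(146, -77) = 48288 - (57 - 8*(-77) - 77*146) = 48288 - (57 + 616 - 11242) = 48288 - 1*(-10569) = 48288 + 10569 = 58857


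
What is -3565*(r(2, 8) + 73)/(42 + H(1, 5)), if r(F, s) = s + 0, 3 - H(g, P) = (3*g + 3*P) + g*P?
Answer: -288765/22 ≈ -13126.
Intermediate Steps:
H(g, P) = 3 - 3*P - 3*g - P*g (H(g, P) = 3 - ((3*g + 3*P) + g*P) = 3 - ((3*P + 3*g) + P*g) = 3 - (3*P + 3*g + P*g) = 3 + (-3*P - 3*g - P*g) = 3 - 3*P - 3*g - P*g)
r(F, s) = s
-3565*(r(2, 8) + 73)/(42 + H(1, 5)) = -3565*(8 + 73)/(42 + (3 - 3*5 - 3*1 - 1*5*1)) = -288765/(42 + (3 - 15 - 3 - 5)) = -288765/(42 - 20) = -288765/22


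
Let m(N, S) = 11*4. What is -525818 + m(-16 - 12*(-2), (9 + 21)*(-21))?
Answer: -525774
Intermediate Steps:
m(N, S) = 44
-525818 + m(-16 - 12*(-2), (9 + 21)*(-21)) = -525818 + 44 = -525774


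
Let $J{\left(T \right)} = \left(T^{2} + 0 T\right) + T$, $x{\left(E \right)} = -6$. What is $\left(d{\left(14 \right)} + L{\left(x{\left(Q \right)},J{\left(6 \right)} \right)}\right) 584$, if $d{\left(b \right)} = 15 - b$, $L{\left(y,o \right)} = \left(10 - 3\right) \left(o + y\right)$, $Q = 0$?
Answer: $147752$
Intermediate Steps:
$J{\left(T \right)} = T + T^{2}$ ($J{\left(T \right)} = \left(T^{2} + 0\right) + T = T^{2} + T = T + T^{2}$)
$L{\left(y,o \right)} = 7 o + 7 y$ ($L{\left(y,o \right)} = 7 \left(o + y\right) = 7 o + 7 y$)
$\left(d{\left(14 \right)} + L{\left(x{\left(Q \right)},J{\left(6 \right)} \right)}\right) 584 = \left(\left(15 - 14\right) + \left(7 \cdot 6 \left(1 + 6\right) + 7 \left(-6\right)\right)\right) 584 = \left(\left(15 - 14\right) - \left(42 - 7 \cdot 6 \cdot 7\right)\right) 584 = \left(1 + \left(7 \cdot 42 - 42\right)\right) 584 = \left(1 + \left(294 - 42\right)\right) 584 = \left(1 + 252\right) 584 = 253 \cdot 584 = 147752$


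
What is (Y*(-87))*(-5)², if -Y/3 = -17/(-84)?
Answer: 36975/28 ≈ 1320.5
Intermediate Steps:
Y = -17/28 (Y = -(-51)/(-84) = -(-51)*(-1)/84 = -3*17/84 = -17/28 ≈ -0.60714)
(Y*(-87))*(-5)² = -17/28*(-87)*(-5)² = (1479/28)*25 = 36975/28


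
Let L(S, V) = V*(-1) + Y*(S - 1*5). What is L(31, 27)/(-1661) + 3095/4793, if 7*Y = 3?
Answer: 36517588/55728211 ≈ 0.65528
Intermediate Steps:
Y = 3/7 (Y = (⅐)*3 = 3/7 ≈ 0.42857)
L(S, V) = -15/7 - V + 3*S/7 (L(S, V) = V*(-1) + 3*(S - 1*5)/7 = -V + 3*(S - 5)/7 = -V + 3*(-5 + S)/7 = -V + (-15/7 + 3*S/7) = -15/7 - V + 3*S/7)
L(31, 27)/(-1661) + 3095/4793 = (-15/7 - 1*27 + (3/7)*31)/(-1661) + 3095/4793 = (-15/7 - 27 + 93/7)*(-1/1661) + 3095*(1/4793) = -111/7*(-1/1661) + 3095/4793 = 111/11627 + 3095/4793 = 36517588/55728211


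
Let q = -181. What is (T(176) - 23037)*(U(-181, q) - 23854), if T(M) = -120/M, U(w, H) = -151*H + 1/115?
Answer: -101329308312/1265 ≈ -8.0102e+7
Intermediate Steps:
U(w, H) = 1/115 - 151*H (U(w, H) = -151*H + 1/115 = 1/115 - 151*H)
(T(176) - 23037)*(U(-181, q) - 23854) = (-120/176 - 23037)*((1/115 - 151*(-181)) - 23854) = (-120*1/176 - 23037)*((1/115 + 27331) - 23854) = (-15/22 - 23037)*(3143066/115 - 23854) = -506829/22*399856/115 = -101329308312/1265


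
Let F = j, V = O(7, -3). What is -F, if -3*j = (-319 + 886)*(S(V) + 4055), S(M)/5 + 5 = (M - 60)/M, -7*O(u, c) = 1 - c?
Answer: 861840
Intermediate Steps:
O(u, c) = -⅐ + c/7 (O(u, c) = -(1 - c)/7 = -⅐ + c/7)
V = -4/7 (V = -⅐ + (⅐)*(-3) = -⅐ - 3/7 = -4/7 ≈ -0.57143)
S(M) = -25 + 5*(-60 + M)/M (S(M) = -25 + 5*((M - 60)/M) = -25 + 5*((-60 + M)/M) = -25 + 5*(-60 + M)/M)
j = -861840 (j = -(-319 + 886)*((-20 - 300/(-4/7)) + 4055)/3 = -189*((-20 - 300*(-7/4)) + 4055) = -189*((-20 + 525) + 4055) = -189*(505 + 4055) = -189*4560 = -⅓*2585520 = -861840)
F = -861840
-F = -1*(-861840) = 861840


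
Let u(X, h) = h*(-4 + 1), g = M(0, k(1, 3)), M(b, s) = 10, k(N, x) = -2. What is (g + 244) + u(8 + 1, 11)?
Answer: 221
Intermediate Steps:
g = 10
u(X, h) = -3*h (u(X, h) = h*(-3) = -3*h)
(g + 244) + u(8 + 1, 11) = (10 + 244) - 3*11 = 254 - 33 = 221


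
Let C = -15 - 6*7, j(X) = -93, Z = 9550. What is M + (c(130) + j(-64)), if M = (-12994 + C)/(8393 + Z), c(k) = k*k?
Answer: 301554950/17943 ≈ 16806.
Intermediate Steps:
c(k) = k²
C = -57 (C = -15 - 42 = -57)
M = -13051/17943 (M = (-12994 - 57)/(8393 + 9550) = -13051/17943 ≈ -0.72736)
M + (c(130) + j(-64)) = -13051/17943 + (130² - 93) = -13051/17943 + (16900 - 93) = -13051/17943 + 16807 = 301554950/17943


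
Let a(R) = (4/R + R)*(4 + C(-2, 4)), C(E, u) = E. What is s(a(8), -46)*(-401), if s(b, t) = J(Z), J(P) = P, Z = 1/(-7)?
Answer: 401/7 ≈ 57.286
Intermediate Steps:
Z = -1/7 ≈ -0.14286
a(R) = 2*R + 8/R (a(R) = (4/R + R)*(4 - 2) = (R + 4/R)*2 = 2*R + 8/R)
s(b, t) = -1/7
s(a(8), -46)*(-401) = -1/7*(-401) = 401/7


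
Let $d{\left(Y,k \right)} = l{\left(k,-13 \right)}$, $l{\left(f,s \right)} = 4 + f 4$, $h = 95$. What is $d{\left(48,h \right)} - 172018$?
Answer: $-171634$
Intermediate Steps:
$l{\left(f,s \right)} = 4 + 4 f$
$d{\left(Y,k \right)} = 4 + 4 k$
$d{\left(48,h \right)} - 172018 = \left(4 + 4 \cdot 95\right) - 172018 = \left(4 + 380\right) - 172018 = 384 - 172018 = -171634$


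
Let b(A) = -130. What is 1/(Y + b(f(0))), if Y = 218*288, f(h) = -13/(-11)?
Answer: 1/62654 ≈ 1.5961e-5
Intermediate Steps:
f(h) = 13/11 (f(h) = -13*(-1/11) = 13/11)
Y = 62784
1/(Y + b(f(0))) = 1/(62784 - 130) = 1/62654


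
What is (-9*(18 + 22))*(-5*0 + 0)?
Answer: 0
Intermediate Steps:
(-9*(18 + 22))*(-5*0 + 0) = (-9*40)*(0 + 0) = -360*0 = 0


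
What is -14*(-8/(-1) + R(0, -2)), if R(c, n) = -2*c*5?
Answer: -112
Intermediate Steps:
R(c, n) = -10*c
-14*(-8/(-1) + R(0, -2)) = -14*(-8/(-1) - 10*0) = -14*(-8*(-1) + 0) = -14*(8 + 0) = -14*8 = -112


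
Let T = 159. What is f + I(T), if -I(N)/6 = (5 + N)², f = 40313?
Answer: -121063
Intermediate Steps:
I(N) = -6*(5 + N)²
f + I(T) = 40313 - 6*(5 + 159)² = 40313 - 6*164² = 40313 - 6*26896 = 40313 - 161376 = -121063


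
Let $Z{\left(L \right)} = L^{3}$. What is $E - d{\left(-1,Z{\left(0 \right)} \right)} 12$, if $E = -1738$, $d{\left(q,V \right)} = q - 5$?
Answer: $-1666$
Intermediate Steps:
$d{\left(q,V \right)} = -5 + q$ ($d{\left(q,V \right)} = q - 5 = -5 + q$)
$E - d{\left(-1,Z{\left(0 \right)} \right)} 12 = -1738 - \left(-5 - 1\right) 12 = -1738 - \left(-6\right) 12 = -1738 - -72 = -1738 + 72 = -1666$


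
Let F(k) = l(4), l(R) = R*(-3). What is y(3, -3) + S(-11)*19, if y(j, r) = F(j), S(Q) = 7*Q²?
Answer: 16081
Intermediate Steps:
l(R) = -3*R
F(k) = -12 (F(k) = -3*4 = -12)
y(j, r) = -12
y(3, -3) + S(-11)*19 = -12 + (7*(-11)²)*19 = -12 + (7*121)*19 = -12 + 847*19 = -12 + 16093 = 16081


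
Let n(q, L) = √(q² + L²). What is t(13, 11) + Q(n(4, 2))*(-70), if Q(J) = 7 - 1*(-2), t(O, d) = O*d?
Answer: -487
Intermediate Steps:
n(q, L) = √(L² + q²)
Q(J) = 9 (Q(J) = 7 + 2 = 9)
t(13, 11) + Q(n(4, 2))*(-70) = 13*11 + 9*(-70) = 143 - 630 = -487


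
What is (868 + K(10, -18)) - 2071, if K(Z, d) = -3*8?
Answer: -1227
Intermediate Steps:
K(Z, d) = -24
(868 + K(10, -18)) - 2071 = (868 - 24) - 2071 = 844 - 2071 = -1227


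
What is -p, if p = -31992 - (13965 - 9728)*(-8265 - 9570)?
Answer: -75534903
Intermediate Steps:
p = 75534903 (p = -31992 - 4237*(-17835) = -31992 - 1*(-75566895) = -31992 + 75566895 = 75534903)
-p = -1*75534903 = -75534903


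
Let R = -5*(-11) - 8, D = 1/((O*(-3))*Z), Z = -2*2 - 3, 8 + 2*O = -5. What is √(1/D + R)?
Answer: I*√358/2 ≈ 9.4604*I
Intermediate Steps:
O = -13/2 (O = -4 + (½)*(-5) = -4 - 5/2 = -13/2 ≈ -6.5000)
Z = -7 (Z = -4 - 3 = -7)
D = -2/273 (D = 1/(-13/2*(-3)*(-7)) = 1/((39/2)*(-7)) = 1/(-273/2) = -2/273 ≈ -0.0073260)
R = 47 (R = 55 - 8 = 47)
√(1/D + R) = √(1/(-2/273) + 47) = √(-273/2 + 47) = √(-179/2) = I*√358/2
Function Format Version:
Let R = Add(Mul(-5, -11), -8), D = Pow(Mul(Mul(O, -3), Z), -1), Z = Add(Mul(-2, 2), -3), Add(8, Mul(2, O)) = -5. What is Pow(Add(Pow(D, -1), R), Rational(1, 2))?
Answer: Mul(Rational(1, 2), I, Pow(358, Rational(1, 2))) ≈ Mul(9.4604, I)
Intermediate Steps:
O = Rational(-13, 2) (O = Add(-4, Mul(Rational(1, 2), -5)) = Add(-4, Rational(-5, 2)) = Rational(-13, 2) ≈ -6.5000)
Z = -7 (Z = Add(-4, -3) = -7)
D = Rational(-2, 273) (D = Pow(Mul(Mul(Rational(-13, 2), -3), -7), -1) = Pow(Mul(Rational(39, 2), -7), -1) = Pow(Rational(-273, 2), -1) = Rational(-2, 273) ≈ -0.0073260)
R = 47 (R = Add(55, -8) = 47)
Pow(Add(Pow(D, -1), R), Rational(1, 2)) = Pow(Add(Pow(Rational(-2, 273), -1), 47), Rational(1, 2)) = Pow(Add(Rational(-273, 2), 47), Rational(1, 2)) = Pow(Rational(-179, 2), Rational(1, 2)) = Mul(Rational(1, 2), I, Pow(358, Rational(1, 2)))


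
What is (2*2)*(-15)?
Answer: -60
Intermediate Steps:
(2*2)*(-15) = 4*(-15) = -60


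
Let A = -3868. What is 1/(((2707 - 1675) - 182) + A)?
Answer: -1/3018 ≈ -0.00033135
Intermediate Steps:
1/(((2707 - 1675) - 182) + A) = 1/(((2707 - 1675) - 182) - 3868) = 1/((1032 - 182) - 3868) = 1/(850 - 3868) = 1/(-3018) = -1/3018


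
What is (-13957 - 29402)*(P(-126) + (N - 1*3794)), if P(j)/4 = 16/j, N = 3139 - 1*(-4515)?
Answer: -3514218044/21 ≈ -1.6734e+8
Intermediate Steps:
N = 7654 (N = 3139 + 4515 = 7654)
P(j) = 64/j (P(j) = 4*(16/j) = 64/j)
(-13957 - 29402)*(P(-126) + (N - 1*3794)) = (-13957 - 29402)*(64/(-126) + (7654 - 1*3794)) = -43359*(64*(-1/126) + (7654 - 3794)) = -43359*(-32/63 + 3860) = -43359*243148/63 = -3514218044/21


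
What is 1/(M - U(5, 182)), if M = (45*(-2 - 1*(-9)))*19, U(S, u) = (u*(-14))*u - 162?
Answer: 1/469883 ≈ 2.1282e-6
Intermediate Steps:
U(S, u) = -162 - 14*u² (U(S, u) = (-14*u)*u - 162 = -14*u² - 162 = -162 - 14*u²)
M = 5985 (M = (45*(-2 + 9))*19 = (45*7)*19 = 315*19 = 5985)
1/(M - U(5, 182)) = 1/(5985 - (-162 - 14*182²)) = 1/(5985 - (-162 - 14*33124)) = 1/(5985 - (-162 - 463736)) = 1/(5985 - 1*(-463898)) = 1/(5985 + 463898) = 1/469883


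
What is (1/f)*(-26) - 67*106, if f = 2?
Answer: -7115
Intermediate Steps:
(1/f)*(-26) - 67*106 = (1/2)*(-26) - 67*106 = (1*(½))*(-26) - 7102 = (½)*(-26) - 7102 = -13 - 7102 = -7115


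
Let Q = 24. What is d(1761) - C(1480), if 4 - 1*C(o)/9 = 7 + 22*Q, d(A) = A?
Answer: 6540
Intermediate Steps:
C(o) = -4779 (C(o) = 36 - 9*(7 + 22*24) = 36 - 9*(7 + 528) = 36 - 9*535 = 36 - 4815 = -4779)
d(1761) - C(1480) = 1761 - 1*(-4779) = 1761 + 4779 = 6540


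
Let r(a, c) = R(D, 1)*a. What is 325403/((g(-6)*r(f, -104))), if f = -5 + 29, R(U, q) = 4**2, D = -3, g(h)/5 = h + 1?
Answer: -325403/9600 ≈ -33.896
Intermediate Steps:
g(h) = 5 + 5*h (g(h) = 5*(h + 1) = 5*(1 + h) = 5 + 5*h)
R(U, q) = 16
f = 24
r(a, c) = 16*a
325403/((g(-6)*r(f, -104))) = 325403/(((5 + 5*(-6))*(16*24))) = 325403/(((5 - 30)*384)) = 325403/((-25*384)) = 325403/(-9600) = 325403*(-1/9600) = -325403/9600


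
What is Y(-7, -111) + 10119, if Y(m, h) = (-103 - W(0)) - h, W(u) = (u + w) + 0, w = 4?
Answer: 10123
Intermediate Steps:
W(u) = 4 + u (W(u) = (u + 4) + 0 = (4 + u) + 0 = 4 + u)
Y(m, h) = -107 - h (Y(m, h) = (-103 - (4 + 0)) - h = (-103 - 1*4) - h = (-103 - 4) - h = -107 - h)
Y(-7, -111) + 10119 = (-107 - 1*(-111)) + 10119 = (-107 + 111) + 10119 = 4 + 10119 = 10123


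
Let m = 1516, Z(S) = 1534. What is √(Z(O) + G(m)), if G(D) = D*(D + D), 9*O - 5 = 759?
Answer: 9*√56766 ≈ 2144.3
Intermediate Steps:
O = 764/9 (O = 5/9 + (⅑)*759 = 5/9 + 253/3 = 764/9 ≈ 84.889)
G(D) = 2*D² (G(D) = D*(2*D) = 2*D²)
√(Z(O) + G(m)) = √(1534 + 2*1516²) = √(1534 + 2*2298256) = √(1534 + 4596512) = √4598046 = 9*√56766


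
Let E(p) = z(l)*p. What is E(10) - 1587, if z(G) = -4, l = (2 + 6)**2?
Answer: -1627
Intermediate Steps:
l = 64 (l = 8**2 = 64)
E(p) = -4*p
E(10) - 1587 = -4*10 - 1587 = -40 - 1587 = -1627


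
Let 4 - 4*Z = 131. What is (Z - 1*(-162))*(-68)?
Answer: -8857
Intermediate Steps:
Z = -127/4 (Z = 1 - ¼*131 = 1 - 131/4 = -127/4 ≈ -31.750)
(Z - 1*(-162))*(-68) = (-127/4 - 1*(-162))*(-68) = (-127/4 + 162)*(-68) = (521/4)*(-68) = -8857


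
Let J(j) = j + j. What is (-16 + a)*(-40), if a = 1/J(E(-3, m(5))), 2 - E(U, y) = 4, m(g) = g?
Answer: 650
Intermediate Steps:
E(U, y) = -2 (E(U, y) = 2 - 1*4 = 2 - 4 = -2)
J(j) = 2*j
a = -¼ (a = 1/(2*(-2)) = 1/(-4) = -¼ ≈ -0.25000)
(-16 + a)*(-40) = (-16 - ¼)*(-40) = -65/4*(-40) = 650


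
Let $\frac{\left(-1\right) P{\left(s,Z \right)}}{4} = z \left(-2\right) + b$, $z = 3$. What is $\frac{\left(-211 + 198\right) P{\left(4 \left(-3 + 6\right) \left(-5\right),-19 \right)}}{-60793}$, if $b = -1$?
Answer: $\frac{364}{60793} \approx 0.0059875$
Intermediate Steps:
$P{\left(s,Z \right)} = 28$ ($P{\left(s,Z \right)} = - 4 \left(3 \left(-2\right) - 1\right) = - 4 \left(-6 - 1\right) = \left(-4\right) \left(-7\right) = 28$)
$\frac{\left(-211 + 198\right) P{\left(4 \left(-3 + 6\right) \left(-5\right),-19 \right)}}{-60793} = \frac{\left(-211 + 198\right) 28}{-60793} = \left(-13\right) 28 \left(- \frac{1}{60793}\right) = \left(-364\right) \left(- \frac{1}{60793}\right) = \frac{364}{60793}$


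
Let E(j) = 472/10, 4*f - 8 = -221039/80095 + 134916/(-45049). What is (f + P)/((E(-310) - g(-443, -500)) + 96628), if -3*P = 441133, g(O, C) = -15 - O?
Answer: -6366759447893533/4167349366016592 ≈ -1.5278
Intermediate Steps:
f = 8101914309/14432798620 (f = 2 + (-221039/80095 + 134916/(-45049))/4 = 2 + (-221039*1/80095 + 134916*(-1/45049))/4 = 2 + (-221039/80095 - 134916/45049)/4 = 2 + (1/4)*(-20763682931/3608199655) = 2 - 20763682931/14432798620 = 8101914309/14432798620 ≈ 0.56135)
E(j) = 236/5 (E(j) = 472*(1/10) = 236/5)
P = -441133/3 (P = -1/3*441133 = -441133/3 ≈ -1.4704e+5)
(f + P)/((E(-310) - g(-443, -500)) + 96628) = (8101914309/14432798620 - 441133/3)/((236/5 - (-15 - 1*(-443))) + 96628) = -6366759447893533/(43298395860*((236/5 - (-15 + 443)) + 96628)) = -6366759447893533/(43298395860*((236/5 - 1*428) + 96628)) = -6366759447893533/(43298395860*((236/5 - 428) + 96628)) = -6366759447893533/(43298395860*(-1904/5 + 96628)) = -6366759447893533/(43298395860*481236/5) = -6366759447893533/43298395860*5/481236 = -6366759447893533/4167349366016592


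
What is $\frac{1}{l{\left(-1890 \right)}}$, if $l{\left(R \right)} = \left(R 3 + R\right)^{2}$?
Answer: $\frac{1}{57153600} \approx 1.7497 \cdot 10^{-8}$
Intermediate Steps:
$l{\left(R \right)} = 16 R^{2}$ ($l{\left(R \right)} = \left(3 R + R\right)^{2} = \left(4 R\right)^{2} = 16 R^{2}$)
$\frac{1}{l{\left(-1890 \right)}} = \frac{1}{16 \left(-1890\right)^{2}} = \frac{1}{16 \cdot 3572100} = \frac{1}{57153600}$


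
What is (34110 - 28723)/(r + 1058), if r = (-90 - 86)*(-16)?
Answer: 5387/3874 ≈ 1.3906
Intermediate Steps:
r = 2816 (r = -176*(-16) = 2816)
(34110 - 28723)/(r + 1058) = (34110 - 28723)/(2816 + 1058) = 5387/3874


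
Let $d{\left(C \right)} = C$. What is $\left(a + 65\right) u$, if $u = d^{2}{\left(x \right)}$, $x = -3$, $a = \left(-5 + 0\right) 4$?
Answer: $405$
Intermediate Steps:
$a = -20$ ($a = \left(-5\right) 4 = -20$)
$u = 9$ ($u = \left(-3\right)^{2} = 9$)
$\left(a + 65\right) u = \left(-20 + 65\right) 9 = 45 \cdot 9 = 405$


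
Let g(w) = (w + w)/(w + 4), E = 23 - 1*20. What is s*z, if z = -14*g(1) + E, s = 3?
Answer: -39/5 ≈ -7.8000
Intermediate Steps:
E = 3 (E = 23 - 20 = 3)
g(w) = 2*w/(4 + w) (g(w) = (2*w)/(4 + w) = 2*w/(4 + w))
z = -13/5 (z = -28/(4 + 1) + 3 = -28/5 + 3 = -13/5 ≈ -2.6000)
s*z = 3*(-13/5) = -39/5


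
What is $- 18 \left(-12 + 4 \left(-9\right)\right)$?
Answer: $864$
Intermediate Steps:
$- 18 \left(-12 + 4 \left(-9\right)\right) = - 18 \left(-12 - 36\right) = \left(-18\right) \left(-48\right) = 864$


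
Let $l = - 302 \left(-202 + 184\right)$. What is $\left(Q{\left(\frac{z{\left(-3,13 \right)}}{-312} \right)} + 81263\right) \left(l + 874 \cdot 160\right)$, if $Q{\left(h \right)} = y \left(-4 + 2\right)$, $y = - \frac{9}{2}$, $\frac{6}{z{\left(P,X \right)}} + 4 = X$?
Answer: $11806871072$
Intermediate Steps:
$z{\left(P,X \right)} = \frac{6}{-4 + X}$
$y = - \frac{9}{2}$ ($y = \left(-9\right) \frac{1}{2} = - \frac{9}{2} \approx -4.5$)
$Q{\left(h \right)} = 9$ ($Q{\left(h \right)} = - \frac{9 \left(-4 + 2\right)}{2} = \left(- \frac{9}{2}\right) \left(-2\right) = 9$)
$l = 5436$ ($l = \left(-302\right) \left(-18\right) = 5436$)
$\left(Q{\left(\frac{z{\left(-3,13 \right)}}{-312} \right)} + 81263\right) \left(l + 874 \cdot 160\right) = \left(9 + 81263\right) \left(5436 + 874 \cdot 160\right) = 81272 \left(5436 + 139840\right) = 81272 \cdot 145276 = 11806871072$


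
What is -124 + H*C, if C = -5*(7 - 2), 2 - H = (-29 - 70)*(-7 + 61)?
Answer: -133824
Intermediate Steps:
H = 5348 (H = 2 - (-29 - 70)*(-7 + 61) = 2 - (-99)*54 = 2 - 1*(-5346) = 2 + 5346 = 5348)
C = -25 (C = -5*5 = -25)
-124 + H*C = -124 + 5348*(-25) = -124 - 133700 = -133824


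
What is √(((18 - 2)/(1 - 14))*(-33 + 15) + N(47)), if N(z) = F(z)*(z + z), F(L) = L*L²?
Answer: √1649335922/13 ≈ 3124.0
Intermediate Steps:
F(L) = L³
N(z) = 2*z⁴ (N(z) = z³*(z + z) = z³*(2*z) = 2*z⁴)
√(((18 - 2)/(1 - 14))*(-33 + 15) + N(47)) = √(((18 - 2)/(1 - 14))*(-33 + 15) + 2*47⁴) = √((16/(-13))*(-18) + 2*4879681) = √((16*(-1/13))*(-18) + 9759362) = √(-16/13*(-18) + 9759362) = √(288/13 + 9759362) = √(126871994/13) = √1649335922/13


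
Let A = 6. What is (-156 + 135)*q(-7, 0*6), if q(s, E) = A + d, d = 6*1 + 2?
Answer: -294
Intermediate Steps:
d = 8 (d = 6 + 2 = 8)
q(s, E) = 14 (q(s, E) = 6 + 8 = 14)
(-156 + 135)*q(-7, 0*6) = (-156 + 135)*14 = -21*14 = -294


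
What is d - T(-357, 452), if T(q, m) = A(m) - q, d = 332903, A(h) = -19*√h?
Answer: 332546 + 38*√113 ≈ 3.3295e+5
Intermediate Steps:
T(q, m) = -q - 19*√m (T(q, m) = -19*√m - q = -q - 19*√m)
d - T(-357, 452) = 332903 - (-1*(-357) - 38*√113) = 332903 - (357 - 38*√113) = 332903 + (-357 + 38*√113) = 332546 + 38*√113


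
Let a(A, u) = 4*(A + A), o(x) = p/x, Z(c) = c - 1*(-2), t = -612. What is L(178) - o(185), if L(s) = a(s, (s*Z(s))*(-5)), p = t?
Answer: 264052/185 ≈ 1427.3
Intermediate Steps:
Z(c) = 2 + c (Z(c) = c + 2 = 2 + c)
p = -612
o(x) = -612/x
a(A, u) = 8*A (a(A, u) = 4*(2*A) = 8*A)
L(s) = 8*s
L(178) - o(185) = 8*178 - (-612)/185 = 1424 - (-612)/185 = 1424 - 1*(-612/185) = 1424 + 612/185 = 264052/185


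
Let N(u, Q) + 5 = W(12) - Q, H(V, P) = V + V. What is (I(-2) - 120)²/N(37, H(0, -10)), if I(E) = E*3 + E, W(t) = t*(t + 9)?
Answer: 16384/247 ≈ 66.332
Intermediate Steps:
H(V, P) = 2*V
W(t) = t*(9 + t)
I(E) = 4*E (I(E) = 3*E + E = 4*E)
N(u, Q) = 247 - Q (N(u, Q) = -5 + (12*(9 + 12) - Q) = -5 + (12*21 - Q) = -5 + (252 - Q) = 247 - Q)
(I(-2) - 120)²/N(37, H(0, -10)) = (4*(-2) - 120)²/(247 - 2*0) = (-8 - 120)²/(247 - 1*0) = (-128)²/(247 + 0) = 16384/247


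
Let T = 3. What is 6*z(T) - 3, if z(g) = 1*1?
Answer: 3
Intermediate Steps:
z(g) = 1
6*z(T) - 3 = 6*1 - 3 = 6 - 3 = 3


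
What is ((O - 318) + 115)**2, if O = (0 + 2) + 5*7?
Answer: 27556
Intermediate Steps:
O = 37 (O = 2 + 35 = 37)
((O - 318) + 115)**2 = ((37 - 318) + 115)**2 = (-281 + 115)**2 = (-166)**2 = 27556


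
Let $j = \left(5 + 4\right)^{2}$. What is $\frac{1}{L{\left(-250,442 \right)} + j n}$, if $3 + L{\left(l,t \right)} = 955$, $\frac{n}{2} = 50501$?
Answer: $\frac{1}{8182114} \approx 1.2222 \cdot 10^{-7}$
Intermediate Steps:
$n = 101002$ ($n = 2 \cdot 50501 = 101002$)
$L{\left(l,t \right)} = 952$ ($L{\left(l,t \right)} = -3 + 955 = 952$)
$j = 81$ ($j = 9^{2} = 81$)
$\frac{1}{L{\left(-250,442 \right)} + j n} = \frac{1}{952 + 81 \cdot 101002} = \frac{1}{952 + 8181162} = \frac{1}{8182114}$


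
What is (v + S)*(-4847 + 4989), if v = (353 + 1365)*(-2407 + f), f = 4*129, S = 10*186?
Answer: -461056676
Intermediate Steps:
S = 1860
f = 516
v = -3248738 (v = (353 + 1365)*(-2407 + 516) = 1718*(-1891) = -3248738)
(v + S)*(-4847 + 4989) = (-3248738 + 1860)*(-4847 + 4989) = -3246878*142 = -461056676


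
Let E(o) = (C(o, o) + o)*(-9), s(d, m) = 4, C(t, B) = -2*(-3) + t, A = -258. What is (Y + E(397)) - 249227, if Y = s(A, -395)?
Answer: -256423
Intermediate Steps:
C(t, B) = 6 + t
Y = 4
E(o) = -54 - 18*o (E(o) = ((6 + o) + o)*(-9) = (6 + 2*o)*(-9) = -54 - 18*o)
(Y + E(397)) - 249227 = (4 + (-54 - 18*397)) - 249227 = (4 + (-54 - 7146)) - 249227 = (4 - 7200) - 249227 = -7196 - 249227 = -256423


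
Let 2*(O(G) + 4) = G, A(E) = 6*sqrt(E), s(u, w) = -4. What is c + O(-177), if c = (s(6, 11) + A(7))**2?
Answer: 351/2 - 48*sqrt(7) ≈ 48.504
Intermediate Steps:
O(G) = -4 + G/2
c = (-4 + 6*sqrt(7))**2 ≈ 141.00
c + O(-177) = (268 - 48*sqrt(7)) + (-4 + (1/2)*(-177)) = (268 - 48*sqrt(7)) + (-4 - 177/2) = (268 - 48*sqrt(7)) - 185/2 = 351/2 - 48*sqrt(7)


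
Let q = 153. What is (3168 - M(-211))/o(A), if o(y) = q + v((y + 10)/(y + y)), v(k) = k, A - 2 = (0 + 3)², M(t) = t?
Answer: 74338/3387 ≈ 21.948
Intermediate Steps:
A = 11 (A = 2 + (0 + 3)² = 2 + 3² = 2 + 9 = 11)
o(y) = 153 + (10 + y)/(2*y) (o(y) = 153 + (y + 10)/(y + y) = 153 + (10 + y)/((2*y)) = 153 + (10 + y)*(1/(2*y)) = 153 + (10 + y)/(2*y))
(3168 - M(-211))/o(A) = (3168 - 1*(-211))/(307/2 + 5/11) = (3168 + 211)/(307/2 + 5*(1/11)) = 3379/(307/2 + 5/11) = 3379/(3387/22) = 3379*(22/3387) = 74338/3387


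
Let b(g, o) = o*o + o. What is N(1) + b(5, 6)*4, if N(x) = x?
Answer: 169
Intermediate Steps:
b(g, o) = o + o**2 (b(g, o) = o**2 + o = o + o**2)
N(1) + b(5, 6)*4 = 1 + (6*(1 + 6))*4 = 1 + (6*7)*4 = 1 + 42*4 = 1 + 168 = 169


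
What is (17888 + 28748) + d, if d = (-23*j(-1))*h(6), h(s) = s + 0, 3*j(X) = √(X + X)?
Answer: 46636 - 46*I*√2 ≈ 46636.0 - 65.054*I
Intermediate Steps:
j(X) = √2*√X/3 (j(X) = √(X + X)/3 = √(2*X)/3 = (√2*√X)/3 = √2*√X/3)
h(s) = s
d = -46*I*√2 (d = -23*√2*√(-1)/3*6 = -23*√2*I/3*6 = -23*I*√2/3*6 = -46*I*√2 ≈ -65.054*I)
(17888 + 28748) + d = (17888 + 28748) - 46*I*√2 = 46636 - 46*I*√2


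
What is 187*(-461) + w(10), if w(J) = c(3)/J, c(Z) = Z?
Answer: -862067/10 ≈ -86207.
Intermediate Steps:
w(J) = 3/J
187*(-461) + w(10) = 187*(-461) + 3/10 = -86207 + 3*(⅒) = -86207 + 3/10 = -862067/10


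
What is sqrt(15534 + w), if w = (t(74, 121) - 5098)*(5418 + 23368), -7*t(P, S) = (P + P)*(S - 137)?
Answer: 3*I*sqrt(745875830)/7 ≈ 11705.0*I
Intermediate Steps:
t(P, S) = -2*P*(-137 + S)/7 (t(P, S) = -(P + P)*(S - 137)/7 = -2*P*(-137 + S)/7)
w = -959091948/7 (w = ((2/7)*74*(137 - 1*121) - 5098)*(5418 + 23368) = ((2/7)*74*(137 - 121) - 5098)*28786 = ((2/7)*74*16 - 5098)*28786 = (2368/7 - 5098)*28786 = -33318/7*28786 = -959091948/7 ≈ -1.3701e+8)
sqrt(15534 + w) = sqrt(15534 - 959091948/7) = sqrt(-958983210/7) = 3*I*sqrt(745875830)/7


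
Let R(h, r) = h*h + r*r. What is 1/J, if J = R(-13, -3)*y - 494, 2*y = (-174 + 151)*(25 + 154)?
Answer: -1/366907 ≈ -2.7255e-6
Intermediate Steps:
R(h, r) = h**2 + r**2
y = -4117/2 (y = ((-174 + 151)*(25 + 154))/2 = (-23*179)/2 = (1/2)*(-4117) = -4117/2 ≈ -2058.5)
J = -366907 (J = ((-13)**2 + (-3)**2)*(-4117/2) - 494 = (169 + 9)*(-4117/2) - 494 = 178*(-4117/2) - 494 = -366413 - 494 = -366907)
1/J = 1/(-366907) = -1/366907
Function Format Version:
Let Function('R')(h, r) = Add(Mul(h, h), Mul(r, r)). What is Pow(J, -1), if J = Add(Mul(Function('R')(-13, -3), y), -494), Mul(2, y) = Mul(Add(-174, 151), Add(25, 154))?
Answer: Rational(-1, 366907) ≈ -2.7255e-6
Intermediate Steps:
Function('R')(h, r) = Add(Pow(h, 2), Pow(r, 2))
y = Rational(-4117, 2) (y = Mul(Rational(1, 2), Mul(Add(-174, 151), Add(25, 154))) = Mul(Rational(1, 2), Mul(-23, 179)) = Mul(Rational(1, 2), -4117) = Rational(-4117, 2) ≈ -2058.5)
J = -366907 (J = Add(Mul(Add(Pow(-13, 2), Pow(-3, 2)), Rational(-4117, 2)), -494) = Add(Mul(Add(169, 9), Rational(-4117, 2)), -494) = Add(Mul(178, Rational(-4117, 2)), -494) = Add(-366413, -494) = -366907)
Pow(J, -1) = Pow(-366907, -1) = Rational(-1, 366907)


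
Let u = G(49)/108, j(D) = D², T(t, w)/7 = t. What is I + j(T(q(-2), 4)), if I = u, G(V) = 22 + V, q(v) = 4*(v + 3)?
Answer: 84743/108 ≈ 784.66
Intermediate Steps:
q(v) = 12 + 4*v (q(v) = 4*(3 + v) = 12 + 4*v)
T(t, w) = 7*t
u = 71/108 (u = (22 + 49)/108 = 71*(1/108) = 71/108 ≈ 0.65741)
I = 71/108 ≈ 0.65741
I + j(T(q(-2), 4)) = 71/108 + (7*(12 + 4*(-2)))² = 71/108 + (7*(12 - 8))² = 71/108 + (7*4)² = 71/108 + 28² = 71/108 + 784 = 84743/108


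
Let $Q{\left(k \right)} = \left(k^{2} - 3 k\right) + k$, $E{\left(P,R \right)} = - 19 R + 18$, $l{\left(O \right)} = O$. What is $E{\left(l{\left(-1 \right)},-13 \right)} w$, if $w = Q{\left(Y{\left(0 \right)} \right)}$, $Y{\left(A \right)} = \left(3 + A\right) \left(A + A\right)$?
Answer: $0$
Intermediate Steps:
$Y{\left(A \right)} = 2 A \left(3 + A\right)$ ($Y{\left(A \right)} = \left(3 + A\right) 2 A = 2 A \left(3 + A\right)$)
$E{\left(P,R \right)} = 18 - 19 R$
$Q{\left(k \right)} = k^{2} - 2 k$
$w = 0$ ($w = 2 \cdot 0 \left(3 + 0\right) \left(-2 + 2 \cdot 0 \left(3 + 0\right)\right) = 2 \cdot 0 \cdot 3 \left(-2 + 2 \cdot 0 \cdot 3\right) = 0 \left(-2 + 0\right) = 0 \left(-2\right) = 0$)
$E{\left(l{\left(-1 \right)},-13 \right)} w = \left(18 - -247\right) 0 = \left(18 + 247\right) 0 = 265 \cdot 0 = 0$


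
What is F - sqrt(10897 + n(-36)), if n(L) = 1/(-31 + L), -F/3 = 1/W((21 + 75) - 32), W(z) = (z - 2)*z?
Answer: -3/3968 - 3*sqrt(5435174)/67 ≈ -104.39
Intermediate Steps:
W(z) = z*(-2 + z) (W(z) = (-2 + z)*z = z*(-2 + z))
F = -3/3968 (F = -3*1/((-2 + ((21 + 75) - 32))*((21 + 75) - 32)) = -3*1/((-2 + (96 - 32))*(96 - 32)) = -3*1/(64*(-2 + 64)) = -3/(64*62) = -3/3968 ≈ -0.00075605)
F - sqrt(10897 + n(-36)) = -3/3968 - sqrt(10897 + 1/(-31 - 36)) = -3/3968 - sqrt(10897 + 1/(-67)) = -3/3968 - sqrt(10897 - 1/67) = -3/3968 - sqrt(730098/67) = -3/3968 - 3*sqrt(5435174)/67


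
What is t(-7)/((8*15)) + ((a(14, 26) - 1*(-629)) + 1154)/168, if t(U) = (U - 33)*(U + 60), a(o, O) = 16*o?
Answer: -961/168 ≈ -5.7202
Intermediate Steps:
t(U) = (-33 + U)*(60 + U)
t(-7)/((8*15)) + ((a(14, 26) - 1*(-629)) + 1154)/168 = (-1980 + (-7)**2 + 27*(-7))/((8*15)) + ((16*14 - 1*(-629)) + 1154)/168 = (-1980 + 49 - 189)/120 + ((224 + 629) + 1154)*(1/168) = -2120*1/120 + (853 + 1154)*(1/168) = -53/3 + 2007*(1/168) = -53/3 + 669/56 = -961/168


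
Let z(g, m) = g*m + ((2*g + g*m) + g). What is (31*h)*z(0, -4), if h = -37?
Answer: 0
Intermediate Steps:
z(g, m) = 3*g + 2*g*m (z(g, m) = g*m + (3*g + g*m) = 3*g + 2*g*m)
(31*h)*z(0, -4) = (31*(-37))*(0*(3 + 2*(-4))) = -0*(3 - 8) = -0*(-5) = -1147*0 = 0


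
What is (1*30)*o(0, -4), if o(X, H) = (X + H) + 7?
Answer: 90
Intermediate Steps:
o(X, H) = 7 + H + X (o(X, H) = (H + X) + 7 = 7 + H + X)
(1*30)*o(0, -4) = (1*30)*(7 - 4 + 0) = 30*3 = 90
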